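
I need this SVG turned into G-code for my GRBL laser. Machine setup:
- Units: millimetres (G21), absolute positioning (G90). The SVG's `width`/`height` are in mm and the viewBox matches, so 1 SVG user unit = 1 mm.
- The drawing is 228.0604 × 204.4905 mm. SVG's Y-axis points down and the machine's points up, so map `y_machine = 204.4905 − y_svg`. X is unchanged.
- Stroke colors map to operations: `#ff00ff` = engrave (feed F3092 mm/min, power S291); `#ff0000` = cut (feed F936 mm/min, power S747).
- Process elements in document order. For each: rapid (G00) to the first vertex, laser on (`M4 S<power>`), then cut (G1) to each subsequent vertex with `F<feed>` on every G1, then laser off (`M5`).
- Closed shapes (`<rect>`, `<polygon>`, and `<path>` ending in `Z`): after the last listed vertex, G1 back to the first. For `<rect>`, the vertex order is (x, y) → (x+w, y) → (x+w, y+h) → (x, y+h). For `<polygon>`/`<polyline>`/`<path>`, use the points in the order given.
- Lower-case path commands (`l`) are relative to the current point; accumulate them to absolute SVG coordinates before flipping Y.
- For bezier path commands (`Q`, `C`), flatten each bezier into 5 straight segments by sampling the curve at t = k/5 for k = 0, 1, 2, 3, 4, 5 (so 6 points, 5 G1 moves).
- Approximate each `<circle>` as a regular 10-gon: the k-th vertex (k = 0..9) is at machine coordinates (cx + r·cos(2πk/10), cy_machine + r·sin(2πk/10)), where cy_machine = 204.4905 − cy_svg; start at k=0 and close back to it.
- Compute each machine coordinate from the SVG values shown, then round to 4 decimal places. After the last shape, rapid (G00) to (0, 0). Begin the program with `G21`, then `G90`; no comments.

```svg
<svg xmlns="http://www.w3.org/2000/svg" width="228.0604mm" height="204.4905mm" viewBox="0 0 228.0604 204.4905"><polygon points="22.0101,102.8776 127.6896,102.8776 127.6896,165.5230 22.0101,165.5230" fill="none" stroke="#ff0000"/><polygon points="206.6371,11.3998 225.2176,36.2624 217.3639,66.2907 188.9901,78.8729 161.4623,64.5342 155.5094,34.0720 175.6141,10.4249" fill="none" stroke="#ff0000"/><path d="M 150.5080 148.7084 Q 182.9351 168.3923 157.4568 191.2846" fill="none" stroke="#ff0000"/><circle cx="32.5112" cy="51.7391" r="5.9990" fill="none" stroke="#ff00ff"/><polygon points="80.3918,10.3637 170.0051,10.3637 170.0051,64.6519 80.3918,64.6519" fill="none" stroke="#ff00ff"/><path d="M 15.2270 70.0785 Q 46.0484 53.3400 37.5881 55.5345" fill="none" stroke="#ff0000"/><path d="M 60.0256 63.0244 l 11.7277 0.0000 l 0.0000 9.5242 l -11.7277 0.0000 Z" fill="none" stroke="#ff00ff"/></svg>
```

G21
G90
G00 X22.0101 Y101.6129
M4 S747
G1 X127.6896 Y101.6129 F936
G1 X127.6896 Y38.9675 F936
G1 X22.0101 Y38.9675 F936
G1 X22.0101 Y101.6129 F936
M5
G00 X206.6371 Y193.0907
M4 S747
G1 X225.2176 Y168.2281 F936
G1 X217.3639 Y138.1998 F936
G1 X188.9901 Y125.6176 F936
G1 X161.4623 Y139.9563 F936
G1 X155.5094 Y170.4185 F936
G1 X175.6141 Y194.0656 F936
G1 X206.6371 Y193.0907 F936
M5
G00 X150.5080 Y55.7821
M4 S747
G1 X161.1626 Y47.7802 F936
G1 X167.1848 Y39.5216 F936
G1 X168.5746 Y31.0064 F936
G1 X165.3319 Y22.2345 F936
G1 X157.4568 Y13.2059 F936
M5
G00 X38.5102 Y152.7514
M4 S291
G1 X37.3645 Y156.2775 F3092
G1 X34.3650 Y158.4568 F3092
G1 X30.6574 Y158.4568 F3092
G1 X27.6579 Y156.2775 F3092
G1 X26.5122 Y152.7514 F3092
G1 X27.6579 Y149.2253 F3092
G1 X30.6574 Y147.0460 F3092
G1 X34.3650 Y147.0460 F3092
G1 X37.3645 Y149.2253 F3092
G1 X38.5102 Y152.7514 F3092
M5
G00 X80.3918 Y194.1268
M4 S291
G1 X170.0051 Y194.1268 F3092
G1 X170.0051 Y139.8386 F3092
G1 X80.3918 Y139.8386 F3092
G1 X80.3918 Y194.1268 F3092
M5
G00 X15.2270 Y134.4120
M4 S747
G1 X25.9843 Y140.3501 F936
G1 X33.5990 Y144.7735 F936
G1 X38.0713 Y147.6823 F936
G1 X39.4010 Y149.0765 F936
G1 X37.5881 Y148.9560 F936
M5
G00 X60.0256 Y141.4661
M4 S291
G1 X71.7533 Y141.4661 F3092
G1 X71.7533 Y131.9419 F3092
G1 X60.0256 Y131.9419 F3092
G1 X60.0256 Y141.4661 F3092
M5
G00 X0.0000 Y0.0000

viewBox `0 0 228.0604 204.4905` with mm width/height → 1 unit = 1 mm. Flip: y_m = 204.4905 − y_svg.

**Shape 1** — `<polygon>` rectangle, stroke `#ff0000` → cut (S747, F936). Machine vertices: (22.0101,101.6129) → (127.6896,101.6129) → (127.6896,38.9675) → (22.0101,38.9675) → (22.0101,101.6129). Closed: final G1 returns to the first vertex.

**Shape 2** — `<polygon>` regular polygon, stroke `#ff0000` → cut (S747, F936). Machine vertices: (206.6371,193.0907) → (225.2176,168.2281) → (217.3639,138.1998) → (188.9901,125.6176) → (161.4623,139.9563) → (155.5094,170.4185) → (175.6141,194.0656) → (206.6371,193.0907). Closed: final G1 returns to the first vertex.

**Shape 3** — `<path>` quadratic bezier, stroke `#ff0000` → cut (S747, F936). Control points (SVG): P0=(150.5080,148.7084), P1=(182.9351,168.3923), P2=(157.4568,191.2846); sampled at t=k/5. Machine vertices: (150.5080,55.7821) → (161.1626,47.7802) → (167.1848,39.5216) → (168.5746,31.0064) → (165.3319,22.2345) → (157.4568,13.2059). Open path.

**Shape 4** — `<circle>` circle, stroke `#ff00ff` → engrave (S291, F3092). Machine vertices: (38.5102,152.7514) → (37.3645,156.2775) → (34.3650,158.4568) → (30.6574,158.4568) → (27.6579,156.2775) → (26.5122,152.7514) → (27.6579,149.2253) → (30.6574,147.0460) → (34.3650,147.0460) → (37.3645,149.2253) → (38.5102,152.7514). Closed: final G1 returns to the first vertex.

**Shape 5** — `<polygon>` rectangle, stroke `#ff00ff` → engrave (S291, F3092). Machine vertices: (80.3918,194.1268) → (170.0051,194.1268) → (170.0051,139.8386) → (80.3918,139.8386) → (80.3918,194.1268). Closed: final G1 returns to the first vertex.

**Shape 6** — `<path>` quadratic bezier, stroke `#ff0000` → cut (S747, F936). Control points (SVG): P0=(15.2270,70.0785), P1=(46.0484,53.3400), P2=(37.5881,55.5345); sampled at t=k/5. Machine vertices: (15.2270,134.4120) → (25.9843,140.3501) → (33.5990,144.7735) → (38.0713,147.6823) → (39.4010,149.0765) → (37.5881,148.9560). Open path.

**Shape 7** — `<path>` rectangle, stroke `#ff00ff` → engrave (S291, F3092). Machine vertices: (60.0256,141.4661) → (71.7533,141.4661) → (71.7533,131.9419) → (60.0256,131.9419) → (60.0256,141.4661). Closed: final G1 returns to the first vertex.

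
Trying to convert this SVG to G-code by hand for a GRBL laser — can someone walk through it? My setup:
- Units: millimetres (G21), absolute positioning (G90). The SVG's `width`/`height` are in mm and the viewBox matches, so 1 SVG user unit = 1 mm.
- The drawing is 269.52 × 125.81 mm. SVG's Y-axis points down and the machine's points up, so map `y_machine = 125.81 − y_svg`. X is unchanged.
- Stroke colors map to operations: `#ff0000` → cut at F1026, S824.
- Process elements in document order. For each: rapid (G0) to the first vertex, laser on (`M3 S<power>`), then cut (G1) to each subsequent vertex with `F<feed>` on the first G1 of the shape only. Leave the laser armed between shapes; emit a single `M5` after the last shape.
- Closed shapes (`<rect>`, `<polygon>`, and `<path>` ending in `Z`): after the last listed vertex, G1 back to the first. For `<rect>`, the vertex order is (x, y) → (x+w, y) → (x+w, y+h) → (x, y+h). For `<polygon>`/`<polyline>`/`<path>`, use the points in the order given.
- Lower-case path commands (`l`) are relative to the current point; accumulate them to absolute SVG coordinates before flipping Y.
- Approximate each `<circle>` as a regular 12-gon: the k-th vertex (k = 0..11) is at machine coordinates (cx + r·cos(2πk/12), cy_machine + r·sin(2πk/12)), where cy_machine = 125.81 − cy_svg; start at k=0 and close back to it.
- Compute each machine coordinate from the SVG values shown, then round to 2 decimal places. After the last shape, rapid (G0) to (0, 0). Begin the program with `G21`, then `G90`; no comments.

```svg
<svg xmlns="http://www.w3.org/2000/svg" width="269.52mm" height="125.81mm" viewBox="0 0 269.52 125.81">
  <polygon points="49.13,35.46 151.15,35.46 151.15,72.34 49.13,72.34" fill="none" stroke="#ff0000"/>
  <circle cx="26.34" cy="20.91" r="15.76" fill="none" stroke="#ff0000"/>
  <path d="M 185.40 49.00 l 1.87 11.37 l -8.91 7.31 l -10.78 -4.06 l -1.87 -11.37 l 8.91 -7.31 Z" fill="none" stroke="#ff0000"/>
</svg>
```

1 u = 1 mm; y_m = 125.81 − y.

[1] `<polygon>` rectangle, #ff0000→cut S824 F1026: (49.13,90.35) → (151.15,90.35) → (151.15,53.47) → (49.13,53.47) → (49.13,90.35) (closed)

[2] `<circle>` circle, #ff0000→cut S824 F1026: (42.10,104.90) → (39.99,112.78) → (34.22,118.55) → (26.34,120.66) → (18.46,118.55) → (12.69,112.78) → (10.58,104.90) → (12.69,97.02) → (18.46,91.25) → (26.34,89.14) → (34.22,91.25) → (39.99,97.02) → (42.10,104.90) (closed)

[3] `<path>` regular polygon, #ff0000→cut S824 F1026: (185.40,76.81) → (187.27,65.44) → (178.36,58.13) → (167.58,62.19) → (165.71,73.56) → (174.62,80.87) → (185.40,76.81) (closed)

G21
G90
G0 X49.13 Y90.35
M3 S824
G1 X151.15 Y90.35 F1026
G1 X151.15 Y53.47
G1 X49.13 Y53.47
G1 X49.13 Y90.35
G0 X42.10 Y104.90
M3 S824
G1 X39.99 Y112.78 F1026
G1 X34.22 Y118.55
G1 X26.34 Y120.66
G1 X18.46 Y118.55
G1 X12.69 Y112.78
G1 X10.58 Y104.90
G1 X12.69 Y97.02
G1 X18.46 Y91.25
G1 X26.34 Y89.14
G1 X34.22 Y91.25
G1 X39.99 Y97.02
G1 X42.10 Y104.90
G0 X185.40 Y76.81
M3 S824
G1 X187.27 Y65.44 F1026
G1 X178.36 Y58.13
G1 X167.58 Y62.19
G1 X165.71 Y73.56
G1 X174.62 Y80.87
G1 X185.40 Y76.81
M5
G0 X0.00 Y0.00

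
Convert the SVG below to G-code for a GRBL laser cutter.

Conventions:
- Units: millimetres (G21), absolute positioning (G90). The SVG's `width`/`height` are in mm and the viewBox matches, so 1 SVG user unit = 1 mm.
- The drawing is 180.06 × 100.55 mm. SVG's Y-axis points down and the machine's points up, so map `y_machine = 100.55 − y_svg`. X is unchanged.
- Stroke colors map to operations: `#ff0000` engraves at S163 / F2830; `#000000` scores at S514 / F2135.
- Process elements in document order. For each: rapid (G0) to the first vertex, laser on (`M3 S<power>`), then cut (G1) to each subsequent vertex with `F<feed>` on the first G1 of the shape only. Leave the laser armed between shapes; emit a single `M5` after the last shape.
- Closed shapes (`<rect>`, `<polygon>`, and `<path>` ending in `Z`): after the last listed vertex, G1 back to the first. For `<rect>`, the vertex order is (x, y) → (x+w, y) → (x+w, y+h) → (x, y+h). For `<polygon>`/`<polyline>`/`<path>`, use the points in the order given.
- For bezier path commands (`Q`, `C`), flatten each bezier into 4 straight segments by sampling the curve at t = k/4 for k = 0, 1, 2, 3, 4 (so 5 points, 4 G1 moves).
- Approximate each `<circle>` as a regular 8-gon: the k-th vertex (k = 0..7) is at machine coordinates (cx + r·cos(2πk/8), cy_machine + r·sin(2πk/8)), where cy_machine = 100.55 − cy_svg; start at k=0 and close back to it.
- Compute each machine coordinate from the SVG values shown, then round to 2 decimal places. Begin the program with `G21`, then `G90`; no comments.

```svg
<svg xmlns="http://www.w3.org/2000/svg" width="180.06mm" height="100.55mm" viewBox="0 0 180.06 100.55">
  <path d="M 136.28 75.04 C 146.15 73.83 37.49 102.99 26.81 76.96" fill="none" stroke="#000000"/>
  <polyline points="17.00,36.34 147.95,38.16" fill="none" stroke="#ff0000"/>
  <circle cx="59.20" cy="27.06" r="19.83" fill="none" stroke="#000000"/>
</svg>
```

G21
G90
G0 X136.28 Y25.51
M3 S514
G1 X124.84 Y22.06 F2135
G1 X89.25 Y15.24
G1 X49.81 Y13.08
G1 X26.81 Y23.59
G0 X17.00 Y64.21
M3 S163
G1 X147.95 Y62.39 F2830
G0 X79.03 Y73.49
M3 S514
G1 X73.22 Y87.51 F2135
G1 X59.20 Y93.32
G1 X45.18 Y87.51
G1 X39.37 Y73.49
G1 X45.18 Y59.47
G1 X59.20 Y53.66
G1 X73.22 Y59.47
G1 X79.03 Y73.49
M5

1 u = 1 mm; y_m = 100.55 − y.

[1] `<path>` cubic bezier, #000000→score S514 F2135: (136.28,25.51) → (124.84,22.06) → (89.25,15.24) → (49.81,13.08) → (26.81,23.59)

[2] `<polyline>` line segment, #ff0000→engrave S163 F2830: (17.00,64.21) → (147.95,62.39)

[3] `<circle>` circle, #000000→score S514 F2135: (79.03,73.49) → (73.22,87.51) → (59.20,93.32) → (45.18,87.51) → (39.37,73.49) → (45.18,59.47) → (59.20,53.66) → (73.22,59.47) → (79.03,73.49) (closed)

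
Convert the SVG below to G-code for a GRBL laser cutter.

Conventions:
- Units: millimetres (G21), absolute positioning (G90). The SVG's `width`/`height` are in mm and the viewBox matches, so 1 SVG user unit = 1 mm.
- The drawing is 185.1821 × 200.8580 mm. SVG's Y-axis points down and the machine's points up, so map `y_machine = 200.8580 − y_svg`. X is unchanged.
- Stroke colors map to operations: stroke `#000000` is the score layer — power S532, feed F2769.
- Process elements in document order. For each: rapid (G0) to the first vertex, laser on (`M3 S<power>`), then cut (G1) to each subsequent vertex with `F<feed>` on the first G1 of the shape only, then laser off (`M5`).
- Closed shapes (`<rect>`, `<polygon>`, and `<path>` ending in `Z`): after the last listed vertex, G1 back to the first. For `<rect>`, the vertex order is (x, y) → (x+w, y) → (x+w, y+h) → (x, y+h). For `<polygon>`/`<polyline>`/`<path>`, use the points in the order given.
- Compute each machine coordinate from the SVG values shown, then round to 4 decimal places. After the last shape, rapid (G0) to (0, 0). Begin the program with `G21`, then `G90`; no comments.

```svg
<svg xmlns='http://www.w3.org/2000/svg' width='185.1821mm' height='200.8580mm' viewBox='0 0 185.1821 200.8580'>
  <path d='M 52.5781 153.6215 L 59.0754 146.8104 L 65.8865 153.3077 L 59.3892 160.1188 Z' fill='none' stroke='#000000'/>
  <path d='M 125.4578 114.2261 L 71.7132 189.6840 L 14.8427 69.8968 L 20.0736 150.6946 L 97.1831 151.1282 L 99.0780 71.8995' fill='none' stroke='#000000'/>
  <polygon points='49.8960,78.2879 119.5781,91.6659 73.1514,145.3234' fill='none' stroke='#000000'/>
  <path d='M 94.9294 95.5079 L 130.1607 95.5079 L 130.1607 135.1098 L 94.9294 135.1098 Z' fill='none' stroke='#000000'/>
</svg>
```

G21
G90
G0 X52.5781 Y47.2365
M3 S532
G1 X59.0754 Y54.0476 F2769
G1 X65.8865 Y47.5503
G1 X59.3892 Y40.7392
G1 X52.5781 Y47.2365
M5
G0 X125.4578 Y86.6319
M3 S532
G1 X71.7132 Y11.1740 F2769
G1 X14.8427 Y130.9612
G1 X20.0736 Y50.1634
G1 X97.1831 Y49.7298
G1 X99.0780 Y128.9585
M5
G0 X49.8960 Y122.5701
M3 S532
G1 X119.5781 Y109.1921 F2769
G1 X73.1514 Y55.5346
G1 X49.8960 Y122.5701
M5
G0 X94.9294 Y105.3501
M3 S532
G1 X130.1607 Y105.3501 F2769
G1 X130.1607 Y65.7482
G1 X94.9294 Y65.7482
G1 X94.9294 Y105.3501
M5
G0 X0.0000 Y0.0000

viewBox `0 0 185.1821 200.8580` with mm width/height → 1 unit = 1 mm. Flip: y_m = 200.8580 − y_svg.

**Shape 1** — `<path>` regular polygon, stroke `#000000` → score (S532, F2769). Machine vertices: (52.5781,47.2365) → (59.0754,54.0476) → (65.8865,47.5503) → (59.3892,40.7392) → (52.5781,47.2365). Closed: final G1 returns to the first vertex.

**Shape 2** — `<path>` open polyline, stroke `#000000` → score (S532, F2769). Machine vertices: (125.4578,86.6319) → (71.7132,11.1740) → (14.8427,130.9612) → (20.0736,50.1634) → (97.1831,49.7298) → (99.0780,128.9585). Open path.

**Shape 3** — `<polygon>` regular polygon, stroke `#000000` → score (S532, F2769). Machine vertices: (49.8960,122.5701) → (119.5781,109.1921) → (73.1514,55.5346) → (49.8960,122.5701). Closed: final G1 returns to the first vertex.

**Shape 4** — `<path>` rectangle, stroke `#000000` → score (S532, F2769). Machine vertices: (94.9294,105.3501) → (130.1607,105.3501) → (130.1607,65.7482) → (94.9294,65.7482) → (94.9294,105.3501). Closed: final G1 returns to the first vertex.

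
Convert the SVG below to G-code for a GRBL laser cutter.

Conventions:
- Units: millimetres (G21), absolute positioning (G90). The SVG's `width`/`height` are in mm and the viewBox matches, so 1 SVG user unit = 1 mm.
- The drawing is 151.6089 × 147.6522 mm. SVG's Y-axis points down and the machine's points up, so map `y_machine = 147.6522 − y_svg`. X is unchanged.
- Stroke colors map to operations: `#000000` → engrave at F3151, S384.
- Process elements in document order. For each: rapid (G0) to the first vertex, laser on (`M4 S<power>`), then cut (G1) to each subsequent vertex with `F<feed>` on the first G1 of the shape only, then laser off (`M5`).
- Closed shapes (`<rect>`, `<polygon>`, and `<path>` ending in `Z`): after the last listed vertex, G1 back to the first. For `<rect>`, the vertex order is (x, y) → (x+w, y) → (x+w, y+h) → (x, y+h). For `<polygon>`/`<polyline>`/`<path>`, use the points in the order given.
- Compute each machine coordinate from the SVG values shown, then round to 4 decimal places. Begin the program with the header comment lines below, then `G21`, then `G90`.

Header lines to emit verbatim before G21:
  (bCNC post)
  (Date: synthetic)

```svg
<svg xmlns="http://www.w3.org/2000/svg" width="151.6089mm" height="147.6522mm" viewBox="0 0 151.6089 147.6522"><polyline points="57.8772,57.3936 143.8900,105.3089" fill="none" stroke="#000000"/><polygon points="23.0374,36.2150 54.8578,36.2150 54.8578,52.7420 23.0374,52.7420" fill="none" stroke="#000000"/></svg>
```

(bCNC post)
(Date: synthetic)
G21
G90
G0 X57.8772 Y90.2586
M4 S384
G1 X143.8900 Y42.3433 F3151
M5
G0 X23.0374 Y111.4372
M4 S384
G1 X54.8578 Y111.4372 F3151
G1 X54.8578 Y94.9102
G1 X23.0374 Y94.9102
G1 X23.0374 Y111.4372
M5

viewBox `0 0 151.6089 147.6522` with mm width/height → 1 unit = 1 mm. Flip: y_m = 147.6522 − y_svg.

**Shape 1** — `<polyline>` line segment, stroke `#000000` → engrave (S384, F3151). Machine vertices: (57.8772,90.2586) → (143.8900,42.3433). Open path.

**Shape 2** — `<polygon>` rectangle, stroke `#000000` → engrave (S384, F3151). Machine vertices: (23.0374,111.4372) → (54.8578,111.4372) → (54.8578,94.9102) → (23.0374,94.9102) → (23.0374,111.4372). Closed: final G1 returns to the first vertex.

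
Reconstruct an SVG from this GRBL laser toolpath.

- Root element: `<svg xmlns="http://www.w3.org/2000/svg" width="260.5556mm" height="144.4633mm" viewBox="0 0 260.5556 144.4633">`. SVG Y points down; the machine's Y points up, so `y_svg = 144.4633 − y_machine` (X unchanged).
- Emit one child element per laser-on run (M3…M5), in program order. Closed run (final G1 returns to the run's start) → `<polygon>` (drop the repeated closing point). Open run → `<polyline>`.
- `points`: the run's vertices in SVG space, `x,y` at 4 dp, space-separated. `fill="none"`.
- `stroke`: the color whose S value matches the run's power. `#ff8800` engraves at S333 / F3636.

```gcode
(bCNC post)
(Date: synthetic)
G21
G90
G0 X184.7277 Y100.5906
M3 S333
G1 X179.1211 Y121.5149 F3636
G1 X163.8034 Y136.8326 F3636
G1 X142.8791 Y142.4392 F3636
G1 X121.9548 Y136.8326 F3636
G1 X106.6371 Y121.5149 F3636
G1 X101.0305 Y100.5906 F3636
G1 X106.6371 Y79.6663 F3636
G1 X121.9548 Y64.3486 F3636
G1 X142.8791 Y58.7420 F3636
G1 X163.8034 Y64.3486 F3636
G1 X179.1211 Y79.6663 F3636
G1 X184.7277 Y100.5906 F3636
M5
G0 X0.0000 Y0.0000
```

Each laser-on run becomes one SVG element. Flip Y back into SVG space with y_svg = 144.4633 − y_machine. Every run uses S333, so all elements get stroke `#ff8800` (engrave).

Run 1: The run returns to its start, so emit a `<polygon>` with points (Y-flipped): 184.7277,43.8727 179.1211,22.9484 163.8034,7.6307 142.8791,2.0241 121.9548,7.6307 106.6371,22.9484 101.0305,43.8727 106.6371,64.7970 121.9548,80.1147 142.8791,85.7213 163.8034,80.1147 179.1211,64.7970.

<svg xmlns="http://www.w3.org/2000/svg" width="260.5556mm" height="144.4633mm" viewBox="0 0 260.5556 144.4633">
  <polygon points="184.7277,43.8727 179.1211,22.9484 163.8034,7.6307 142.8791,2.0241 121.9548,7.6307 106.6371,22.9484 101.0305,43.8727 106.6371,64.7970 121.9548,80.1147 142.8791,85.7213 163.8034,80.1147 179.1211,64.7970" fill="none" stroke="#ff8800"/>
</svg>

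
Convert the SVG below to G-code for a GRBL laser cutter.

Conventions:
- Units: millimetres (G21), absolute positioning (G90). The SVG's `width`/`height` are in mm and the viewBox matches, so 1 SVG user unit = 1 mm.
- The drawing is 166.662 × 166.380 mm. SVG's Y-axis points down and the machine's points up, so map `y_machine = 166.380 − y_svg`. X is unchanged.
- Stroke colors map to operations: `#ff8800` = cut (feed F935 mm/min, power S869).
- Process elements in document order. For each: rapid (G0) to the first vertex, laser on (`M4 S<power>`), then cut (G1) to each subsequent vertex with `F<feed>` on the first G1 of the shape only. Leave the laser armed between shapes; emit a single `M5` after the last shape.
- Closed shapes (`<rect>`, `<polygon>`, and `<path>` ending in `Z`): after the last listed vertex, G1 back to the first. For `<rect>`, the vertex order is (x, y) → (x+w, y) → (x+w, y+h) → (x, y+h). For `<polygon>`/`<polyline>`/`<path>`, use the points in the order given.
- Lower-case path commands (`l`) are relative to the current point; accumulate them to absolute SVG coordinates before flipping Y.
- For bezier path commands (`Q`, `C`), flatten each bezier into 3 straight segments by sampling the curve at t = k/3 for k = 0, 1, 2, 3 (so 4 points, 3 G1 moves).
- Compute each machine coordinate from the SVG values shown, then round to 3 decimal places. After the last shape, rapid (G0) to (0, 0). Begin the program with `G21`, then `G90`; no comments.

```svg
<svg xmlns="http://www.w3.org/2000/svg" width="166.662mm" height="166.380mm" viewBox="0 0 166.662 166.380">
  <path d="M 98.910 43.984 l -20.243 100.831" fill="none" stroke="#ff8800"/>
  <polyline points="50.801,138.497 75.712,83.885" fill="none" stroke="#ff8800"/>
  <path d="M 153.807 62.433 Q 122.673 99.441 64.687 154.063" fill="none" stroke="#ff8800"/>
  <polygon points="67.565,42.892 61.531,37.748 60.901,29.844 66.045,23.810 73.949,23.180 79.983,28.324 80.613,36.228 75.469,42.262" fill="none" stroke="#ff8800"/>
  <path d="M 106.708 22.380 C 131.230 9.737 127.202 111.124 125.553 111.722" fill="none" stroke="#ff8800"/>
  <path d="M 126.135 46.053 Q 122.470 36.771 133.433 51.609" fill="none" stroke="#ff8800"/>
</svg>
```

G21
G90
G0 X98.910 Y122.396
M4 S869
G1 X78.667 Y21.565 F935
G0 X50.801 Y27.883
M4 S869
G1 X75.712 Y82.495 F935
G0 X153.807 Y103.947
M4 S869
G1 X130.067 Y77.318 F935
G1 X100.361 Y46.775
G1 X64.687 Y12.317
G0 X67.565 Y123.488
M4 S869
G1 X61.531 Y128.632 F935
G1 X60.901 Y136.536
G1 X66.045 Y142.570
G1 X73.949 Y143.200
G1 X79.983 Y138.056
G1 X80.613 Y130.152
G1 X75.469 Y124.118
G1 X67.565 Y123.488
G0 X106.708 Y144.000
M4 S869
G1 X122.859 Y126.589 F935
G1 X126.849 Y80.896
G1 X125.553 Y54.658
G0 X126.135 Y120.327
M4 S869
G1 X125.317 Y123.835 F935
G1 X127.750 Y121.983
G1 X133.433 Y114.771
M5
G0 X0.000 Y0.000

Since the viewBox matches the mm dimensions, user units are millimetres directly. The only transform is the Y-flip y_m = 166.380 − y_svg.

Shape 1 is a line segment drawn with `<path>`. Its stroke #ff8800 means cut at S869, F935. After flipping Y the toolpath is (98.910,122.396) → (78.667,21.565).

Shape 2 is a line segment drawn with `<polyline>`. Its stroke #ff8800 means cut at S869, F935. After flipping Y the toolpath is (50.801,27.883) → (75.712,82.495).

Shape 3 is a quadratic bezier drawn with `<path>`. Its stroke #ff8800 means cut at S869, F935. After flipping Y the toolpath is (153.807,103.947) → (130.067,77.318) → (100.361,46.775) → (64.687,12.317).

Shape 4 is a regular polygon drawn with `<polygon>`. Its stroke #ff8800 means cut at S869, F935. After flipping Y the toolpath is (67.565,123.488) → (61.531,128.632) → (60.901,136.536) → (66.045,142.570) → (73.949,143.200) → (79.983,138.056) → (80.613,130.152) → (75.469,124.118) → (67.565,123.488), returning to the start.

Shape 5 is a cubic bezier drawn with `<path>`. Its stroke #ff8800 means cut at S869, F935. After flipping Y the toolpath is (106.708,144.000) → (122.859,126.589) → (126.849,80.896) → (125.553,54.658).

Shape 6 is a quadratic bezier drawn with `<path>`. Its stroke #ff8800 means cut at S869, F935. After flipping Y the toolpath is (126.135,120.327) → (125.317,123.835) → (127.750,121.983) → (133.433,114.771).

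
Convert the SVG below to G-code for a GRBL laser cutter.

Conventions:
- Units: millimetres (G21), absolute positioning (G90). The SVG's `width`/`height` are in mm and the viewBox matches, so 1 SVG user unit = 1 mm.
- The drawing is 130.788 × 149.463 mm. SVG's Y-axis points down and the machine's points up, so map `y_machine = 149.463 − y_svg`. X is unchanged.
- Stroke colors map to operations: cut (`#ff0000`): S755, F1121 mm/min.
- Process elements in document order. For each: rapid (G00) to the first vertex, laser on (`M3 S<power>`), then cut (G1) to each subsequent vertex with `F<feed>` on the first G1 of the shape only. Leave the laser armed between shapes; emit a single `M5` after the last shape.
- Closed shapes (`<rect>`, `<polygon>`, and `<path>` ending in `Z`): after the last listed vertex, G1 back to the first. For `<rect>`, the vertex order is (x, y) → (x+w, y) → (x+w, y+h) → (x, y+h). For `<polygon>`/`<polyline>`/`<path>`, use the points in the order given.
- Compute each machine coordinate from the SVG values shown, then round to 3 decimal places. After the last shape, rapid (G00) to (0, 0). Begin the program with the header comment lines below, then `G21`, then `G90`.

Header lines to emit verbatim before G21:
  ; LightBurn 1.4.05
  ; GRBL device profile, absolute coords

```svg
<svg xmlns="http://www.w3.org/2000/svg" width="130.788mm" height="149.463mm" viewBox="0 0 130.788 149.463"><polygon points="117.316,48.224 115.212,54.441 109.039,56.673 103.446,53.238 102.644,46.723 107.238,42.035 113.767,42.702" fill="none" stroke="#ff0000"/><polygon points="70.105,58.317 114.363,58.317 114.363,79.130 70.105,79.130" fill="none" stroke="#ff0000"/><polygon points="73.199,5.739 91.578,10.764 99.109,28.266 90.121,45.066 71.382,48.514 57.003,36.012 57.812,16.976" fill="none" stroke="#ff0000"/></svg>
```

viewBox `0 0 130.788 149.463` with mm width/height → 1 unit = 1 mm. Flip: y_m = 149.463 − y_svg.

**Shape 1** — `<polygon>` regular polygon, stroke `#ff0000` → cut (S755, F1121). Machine vertices: (117.316,101.239) → (115.212,95.022) → (109.039,92.790) → (103.446,96.225) → (102.644,102.740) → (107.238,107.428) → (113.767,106.761) → (117.316,101.239). Closed: final G1 returns to the first vertex.

**Shape 2** — `<polygon>` rectangle, stroke `#ff0000` → cut (S755, F1121). Machine vertices: (70.105,91.146) → (114.363,91.146) → (114.363,70.333) → (70.105,70.333) → (70.105,91.146). Closed: final G1 returns to the first vertex.

**Shape 3** — `<polygon>` regular polygon, stroke `#ff0000` → cut (S755, F1121). Machine vertices: (73.199,143.724) → (91.578,138.699) → (99.109,121.197) → (90.121,104.397) → (71.382,100.949) → (57.003,113.451) → (57.812,132.487) → (73.199,143.724). Closed: final G1 returns to the first vertex.

; LightBurn 1.4.05
; GRBL device profile, absolute coords
G21
G90
G00 X117.316 Y101.239
M3 S755
G1 X115.212 Y95.022 F1121
G1 X109.039 Y92.790
G1 X103.446 Y96.225
G1 X102.644 Y102.740
G1 X107.238 Y107.428
G1 X113.767 Y106.761
G1 X117.316 Y101.239
G00 X70.105 Y91.146
M3 S755
G1 X114.363 Y91.146 F1121
G1 X114.363 Y70.333
G1 X70.105 Y70.333
G1 X70.105 Y91.146
G00 X73.199 Y143.724
M3 S755
G1 X91.578 Y138.699 F1121
G1 X99.109 Y121.197
G1 X90.121 Y104.397
G1 X71.382 Y100.949
G1 X57.003 Y113.451
G1 X57.812 Y132.487
G1 X73.199 Y143.724
M5
G00 X0.000 Y0.000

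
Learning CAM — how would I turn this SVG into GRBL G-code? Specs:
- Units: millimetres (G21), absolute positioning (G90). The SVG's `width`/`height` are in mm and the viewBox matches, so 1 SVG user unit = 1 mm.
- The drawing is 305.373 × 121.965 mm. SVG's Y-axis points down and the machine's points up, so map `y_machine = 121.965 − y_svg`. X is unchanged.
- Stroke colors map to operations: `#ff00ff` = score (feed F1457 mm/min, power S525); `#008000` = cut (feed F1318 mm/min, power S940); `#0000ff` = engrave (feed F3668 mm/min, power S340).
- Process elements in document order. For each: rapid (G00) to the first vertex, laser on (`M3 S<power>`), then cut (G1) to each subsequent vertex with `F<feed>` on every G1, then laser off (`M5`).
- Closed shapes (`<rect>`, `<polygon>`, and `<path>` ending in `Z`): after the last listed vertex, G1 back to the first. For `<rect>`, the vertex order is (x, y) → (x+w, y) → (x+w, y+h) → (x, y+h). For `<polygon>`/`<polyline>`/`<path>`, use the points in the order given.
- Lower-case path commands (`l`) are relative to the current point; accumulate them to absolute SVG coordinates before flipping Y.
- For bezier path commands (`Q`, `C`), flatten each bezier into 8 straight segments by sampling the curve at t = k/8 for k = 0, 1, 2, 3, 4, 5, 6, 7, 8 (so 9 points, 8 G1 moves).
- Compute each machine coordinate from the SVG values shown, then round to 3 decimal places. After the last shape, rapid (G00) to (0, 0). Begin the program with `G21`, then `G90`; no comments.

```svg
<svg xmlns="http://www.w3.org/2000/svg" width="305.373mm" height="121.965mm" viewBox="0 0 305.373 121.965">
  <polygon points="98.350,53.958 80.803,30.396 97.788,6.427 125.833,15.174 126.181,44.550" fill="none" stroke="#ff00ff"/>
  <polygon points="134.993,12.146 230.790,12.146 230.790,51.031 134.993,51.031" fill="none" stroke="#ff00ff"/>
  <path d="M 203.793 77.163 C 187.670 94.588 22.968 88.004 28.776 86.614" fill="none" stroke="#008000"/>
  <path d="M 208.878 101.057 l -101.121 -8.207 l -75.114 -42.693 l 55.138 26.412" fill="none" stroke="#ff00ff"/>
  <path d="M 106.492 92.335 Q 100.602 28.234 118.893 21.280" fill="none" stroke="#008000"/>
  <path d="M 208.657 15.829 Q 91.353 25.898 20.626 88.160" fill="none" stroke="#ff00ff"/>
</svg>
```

G21
G90
G00 X98.350 Y68.007
M3 S525
G1 X80.803 Y91.569 F1457
G1 X97.788 Y115.538 F1457
G1 X125.833 Y106.791 F1457
G1 X126.181 Y77.415 F1457
G1 X98.350 Y68.007 F1457
M5
G00 X134.993 Y109.819
M3 S525
G1 X230.790 Y109.819 F1457
G1 X230.790 Y70.934 F1457
G1 X134.993 Y70.934 F1457
G1 X134.993 Y109.819 F1457
M5
G00 X203.793 Y44.802
M3 S940
G1 X191.405 Y39.336 F1318
G1 X168.828 Y35.779 F1318
G1 X139.800 Y33.788 F1318
G1 X108.060 Y33.021 F1318
G1 X77.349 Y33.136 F1318
G1 X51.405 Y33.791 F1318
G1 X33.967 Y34.643 F1318
G1 X28.776 Y35.351 F1318
M5
G00 X208.878 Y20.908
M3 S525
G1 X107.757 Y29.115 F1457
G1 X32.643 Y71.808 F1457
G1 X87.781 Y45.396 F1457
M5
G00 X106.492 Y29.630
M3 S940
G1 X105.397 Y44.762 F1318
G1 X105.058 Y58.109 F1318
G1 X105.475 Y69.669 F1318
G1 X106.647 Y79.444 F1318
G1 X108.575 Y87.433 F1318
G1 X111.259 Y93.636 F1318
G1 X114.698 Y98.054 F1318
G1 X118.893 Y100.685 F1318
M5
G00 X208.657 Y106.136
M3 S525
G1 X180.059 Y102.803 F1457
G1 X152.916 Y97.839 F1457
G1 X127.229 Y91.245 F1457
G1 X102.997 Y83.019 F1457
G1 X80.221 Y73.162 F1457
G1 X58.901 Y61.674 F1457
G1 X39.036 Y48.555 F1457
G1 X20.626 Y33.805 F1457
M5
G00 X0.000 Y0.000

1 u = 1 mm; y_m = 121.965 − y.

[1] `<polygon>` regular polygon, #ff00ff→score S525 F1457: (98.350,68.007) → (80.803,91.569) → (97.788,115.538) → (125.833,106.791) → (126.181,77.415) → (98.350,68.007) (closed)

[2] `<polygon>` rectangle, #ff00ff→score S525 F1457: (134.993,109.819) → (230.790,109.819) → (230.790,70.934) → (134.993,70.934) → (134.993,109.819) (closed)

[3] `<path>` cubic bezier, #008000→cut S940 F1318: (203.793,44.802) → (191.405,39.336) → (168.828,35.779) → (139.800,33.788) → (108.060,33.021) → (77.349,33.136) → (51.405,33.791) → (33.967,34.643) → (28.776,35.351)

[4] `<path>` open polyline, #ff00ff→score S525 F1457: (208.878,20.908) → (107.757,29.115) → (32.643,71.808) → (87.781,45.396)

[5] `<path>` quadratic bezier, #008000→cut S940 F1318: (106.492,29.630) → (105.397,44.762) → (105.058,58.109) → (105.475,69.669) → (106.647,79.444) → (108.575,87.433) → (111.259,93.636) → (114.698,98.054) → (118.893,100.685)

[6] `<path>` quadratic bezier, #ff00ff→score S525 F1457: (208.657,106.136) → (180.059,102.803) → (152.916,97.839) → (127.229,91.245) → (102.997,83.019) → (80.221,73.162) → (58.901,61.674) → (39.036,48.555) → (20.626,33.805)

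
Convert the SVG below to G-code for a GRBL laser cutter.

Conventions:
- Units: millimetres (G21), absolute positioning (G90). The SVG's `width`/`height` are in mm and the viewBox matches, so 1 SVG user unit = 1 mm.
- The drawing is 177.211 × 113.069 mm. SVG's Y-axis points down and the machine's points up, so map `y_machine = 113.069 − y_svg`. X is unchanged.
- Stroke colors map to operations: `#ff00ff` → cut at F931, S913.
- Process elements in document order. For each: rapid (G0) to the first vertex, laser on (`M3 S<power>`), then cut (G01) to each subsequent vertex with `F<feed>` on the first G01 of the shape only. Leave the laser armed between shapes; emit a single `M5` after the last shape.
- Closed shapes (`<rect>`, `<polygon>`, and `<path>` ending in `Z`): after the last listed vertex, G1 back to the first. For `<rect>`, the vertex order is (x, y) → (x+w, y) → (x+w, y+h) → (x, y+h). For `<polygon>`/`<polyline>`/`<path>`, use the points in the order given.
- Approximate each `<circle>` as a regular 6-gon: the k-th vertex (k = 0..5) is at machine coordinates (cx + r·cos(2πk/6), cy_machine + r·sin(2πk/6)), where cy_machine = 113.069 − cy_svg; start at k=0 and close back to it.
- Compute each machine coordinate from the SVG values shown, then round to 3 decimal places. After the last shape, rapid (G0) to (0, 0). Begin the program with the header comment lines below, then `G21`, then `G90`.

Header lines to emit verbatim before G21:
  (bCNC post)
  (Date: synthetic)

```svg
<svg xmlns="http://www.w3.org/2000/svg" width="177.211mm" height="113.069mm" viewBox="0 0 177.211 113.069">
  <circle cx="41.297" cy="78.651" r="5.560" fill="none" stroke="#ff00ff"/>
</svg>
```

1 u = 1 mm; y_m = 113.069 − y.

[1] `<circle>` circle, #ff00ff→cut S913 F931: (46.857,34.418) → (44.077,39.233) → (38.517,39.233) → (35.737,34.418) → (38.517,29.603) → (44.077,29.603) → (46.857,34.418) (closed)

(bCNC post)
(Date: synthetic)
G21
G90
G0 X46.857 Y34.418
M3 S913
G01 X44.077 Y39.233 F931
G01 X38.517 Y39.233
G01 X35.737 Y34.418
G01 X38.517 Y29.603
G01 X44.077 Y29.603
G01 X46.857 Y34.418
M5
G0 X0.000 Y0.000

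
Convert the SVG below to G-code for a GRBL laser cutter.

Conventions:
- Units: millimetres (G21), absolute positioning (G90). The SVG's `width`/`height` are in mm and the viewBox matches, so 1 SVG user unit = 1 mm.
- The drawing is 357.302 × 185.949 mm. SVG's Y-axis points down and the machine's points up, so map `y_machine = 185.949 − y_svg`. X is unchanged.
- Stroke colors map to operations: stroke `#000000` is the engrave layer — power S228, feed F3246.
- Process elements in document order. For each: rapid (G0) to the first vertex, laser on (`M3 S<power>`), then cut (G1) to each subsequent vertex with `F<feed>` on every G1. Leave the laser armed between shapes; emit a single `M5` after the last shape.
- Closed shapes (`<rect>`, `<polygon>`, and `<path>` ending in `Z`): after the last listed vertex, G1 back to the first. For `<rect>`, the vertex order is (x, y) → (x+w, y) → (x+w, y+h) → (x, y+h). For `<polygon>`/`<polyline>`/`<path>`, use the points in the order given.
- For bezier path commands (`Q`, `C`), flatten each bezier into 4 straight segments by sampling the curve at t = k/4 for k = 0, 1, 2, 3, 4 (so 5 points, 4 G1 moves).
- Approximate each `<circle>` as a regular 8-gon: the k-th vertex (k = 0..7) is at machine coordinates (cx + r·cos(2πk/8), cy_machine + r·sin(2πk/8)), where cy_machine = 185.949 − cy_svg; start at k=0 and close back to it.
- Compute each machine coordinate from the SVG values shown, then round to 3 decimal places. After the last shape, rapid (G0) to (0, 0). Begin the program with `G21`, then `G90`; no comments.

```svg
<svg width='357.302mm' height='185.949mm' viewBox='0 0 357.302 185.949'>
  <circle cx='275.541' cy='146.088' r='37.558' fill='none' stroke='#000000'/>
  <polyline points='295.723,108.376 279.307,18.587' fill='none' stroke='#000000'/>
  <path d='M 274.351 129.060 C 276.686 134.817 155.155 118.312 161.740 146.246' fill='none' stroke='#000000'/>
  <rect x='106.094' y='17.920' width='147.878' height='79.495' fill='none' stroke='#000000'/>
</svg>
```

G21
G90
G0 X313.099 Y39.861
M3 S228
G1 X302.099 Y66.419 F3246
G1 X275.541 Y77.419 F3246
G1 X248.983 Y66.419 F3246
G1 X237.983 Y39.861 F3246
G1 X248.983 Y13.303 F3246
G1 X275.541 Y2.303 F3246
G1 X302.099 Y13.303 F3246
G1 X313.099 Y39.861 F3246
G0 X295.723 Y77.573
M3 S228
G1 X279.307 Y167.362 F3246
G0 X274.351 Y56.889
M3 S228
G1 X256.815 Y55.703 F3246
G1 X216.452 Y56.612 F3246
G1 X176.886 Y53.363 F3246
G1 X161.740 Y39.703 F3246
G0 X106.094 Y168.029
M3 S228
G1 X253.972 Y168.029 F3246
G1 X253.972 Y88.534 F3246
G1 X106.094 Y88.534 F3246
G1 X106.094 Y168.029 F3246
M5
G0 X0.000 Y0.000

viewBox `0 0 357.302 185.949` with mm width/height → 1 unit = 1 mm. Flip: y_m = 185.949 − y_svg.

**Shape 1** — `<circle>` circle, stroke `#000000` → engrave (S228, F3246). Machine vertices: (313.099,39.861) → (302.099,66.419) → (275.541,77.419) → (248.983,66.419) → (237.983,39.861) → (248.983,13.303) → (275.541,2.303) → (302.099,13.303) → (313.099,39.861). Closed: final G1 returns to the first vertex.

**Shape 2** — `<polyline>` line segment, stroke `#000000` → engrave (S228, F3246). Machine vertices: (295.723,77.573) → (279.307,167.362). Open path.

**Shape 3** — `<path>` cubic bezier, stroke `#000000` → engrave (S228, F3246). Control points (SVG): P0=(274.351,129.060), P1=(276.686,134.817), P2=(155.155,118.312), P3=(161.740,146.246); sampled at t=k/4. Machine vertices: (274.351,56.889) → (256.815,55.703) → (216.452,56.612) → (176.886,53.363) → (161.740,39.703). Open path.

**Shape 4** — `<rect>` rectangle, stroke `#000000` → engrave (S228, F3246). Machine vertices: (106.094,168.029) → (253.972,168.029) → (253.972,88.534) → (106.094,88.534) → (106.094,168.029). Closed: final G1 returns to the first vertex.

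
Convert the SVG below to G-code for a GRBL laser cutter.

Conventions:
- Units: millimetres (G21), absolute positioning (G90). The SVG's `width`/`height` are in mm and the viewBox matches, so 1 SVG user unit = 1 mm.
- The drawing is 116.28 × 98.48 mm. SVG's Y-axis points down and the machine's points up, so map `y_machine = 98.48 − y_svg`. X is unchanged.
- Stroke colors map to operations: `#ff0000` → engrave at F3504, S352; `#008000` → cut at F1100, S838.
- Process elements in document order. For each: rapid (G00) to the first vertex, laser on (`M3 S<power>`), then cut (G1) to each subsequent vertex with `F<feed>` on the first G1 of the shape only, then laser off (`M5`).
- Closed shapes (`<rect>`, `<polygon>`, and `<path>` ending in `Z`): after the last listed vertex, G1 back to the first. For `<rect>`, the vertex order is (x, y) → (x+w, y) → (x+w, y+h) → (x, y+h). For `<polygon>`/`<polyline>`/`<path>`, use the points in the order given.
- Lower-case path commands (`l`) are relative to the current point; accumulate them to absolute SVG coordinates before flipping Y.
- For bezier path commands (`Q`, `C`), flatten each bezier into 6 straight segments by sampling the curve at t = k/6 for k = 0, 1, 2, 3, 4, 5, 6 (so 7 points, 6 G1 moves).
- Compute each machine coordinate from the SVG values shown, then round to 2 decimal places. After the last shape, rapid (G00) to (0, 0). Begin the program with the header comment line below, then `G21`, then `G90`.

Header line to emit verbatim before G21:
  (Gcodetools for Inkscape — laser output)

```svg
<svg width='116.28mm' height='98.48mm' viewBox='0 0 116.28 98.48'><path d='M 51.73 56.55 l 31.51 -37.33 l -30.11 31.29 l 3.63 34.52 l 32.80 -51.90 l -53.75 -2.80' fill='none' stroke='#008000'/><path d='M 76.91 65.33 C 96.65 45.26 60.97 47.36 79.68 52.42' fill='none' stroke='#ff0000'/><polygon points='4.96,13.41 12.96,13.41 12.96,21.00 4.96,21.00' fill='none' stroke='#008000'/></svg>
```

(Gcodetools for Inkscape — laser output)
G21
G90
G00 X51.73 Y41.93
M3 S838
G1 X83.24 Y79.26 F1100
G1 X53.13 Y47.97
G1 X56.76 Y13.45
G1 X89.56 Y65.35
G1 X35.81 Y68.15
M5
G00 X76.91 Y33.15
M3 S352
G1 X82.67 Y41.43 F3504
G1 X82.24 Y46.54
G1 X78.68 Y49.03
G1 X75.03 Y49.42
G1 X74.35 Y48.25
G1 X79.68 Y46.06
M5
G00 X4.96 Y85.07
M3 S838
G1 X12.96 Y85.07 F1100
G1 X12.96 Y77.48
G1 X4.96 Y77.48
G1 X4.96 Y85.07
M5
G00 X0.00 Y0.00

Since the viewBox matches the mm dimensions, user units are millimetres directly. The only transform is the Y-flip y_m = 98.48 − y_svg.

Shape 1 is a open polyline drawn with `<path>`. Its stroke #008000 means cut at S838, F1100. After flipping Y the toolpath is (51.73,41.93) → (83.24,79.26) → (53.13,47.97) → (56.76,13.45) → (89.56,65.35) → (35.81,68.15).

Shape 2 is a cubic bezier drawn with `<path>`. Its stroke #ff0000 means engrave at S352, F3504. After flipping Y the toolpath is (76.91,33.15) → (82.67,41.43) → (82.24,46.54) → (78.68,49.03) → (75.03,49.42) → (74.35,48.25) → (79.68,46.06).

Shape 3 is a rectangle drawn with `<polygon>`. Its stroke #008000 means cut at S838, F1100. After flipping Y the toolpath is (4.96,85.07) → (12.96,85.07) → (12.96,77.48) → (4.96,77.48) → (4.96,85.07), returning to the start.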